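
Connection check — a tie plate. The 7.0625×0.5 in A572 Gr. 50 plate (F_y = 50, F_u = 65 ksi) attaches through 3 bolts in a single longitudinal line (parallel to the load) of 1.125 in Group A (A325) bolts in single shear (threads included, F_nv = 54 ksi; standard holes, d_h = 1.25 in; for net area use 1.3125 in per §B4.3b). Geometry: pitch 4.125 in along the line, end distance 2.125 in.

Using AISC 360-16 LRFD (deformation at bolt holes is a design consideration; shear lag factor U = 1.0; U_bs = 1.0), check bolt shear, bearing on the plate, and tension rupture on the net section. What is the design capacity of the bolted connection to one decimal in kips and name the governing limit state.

Bolt shear: A_b = π(1.125)²/4 = 0.99402 in². φR_n = 0.75 × 54 × 0.99402 × 3 × 1 = 120.8 kips.
Bearing (0.5 in plate, F_u = 65 ksi): end bolts L_c = 2.125 − 1.25/2 = 1.5, R_n = min(1.2×1.5×0.5×65, 2.4×1.125×0.5×65) = 58.5 kips/bolt; interior L_c = 4.125 − 1.25 = 2.875, R_n = 87.75 kips/bolt. φR_n = 0.75 × (1×58.5 + 2×87.75) = 175.5 kips.
Tension rupture (net): A_n = (7.0625 − 1×1.3125)×0.5 = 2.875 in² (U = 1.0, A_e = A_n). φR_n = 0.75 × 65 × 2.875 = 140.2 kips.
Governing: min(120.8, 175.5, 140.2) = 120.8 kips → bolt shear.

120.8 kips (bolt shear governs)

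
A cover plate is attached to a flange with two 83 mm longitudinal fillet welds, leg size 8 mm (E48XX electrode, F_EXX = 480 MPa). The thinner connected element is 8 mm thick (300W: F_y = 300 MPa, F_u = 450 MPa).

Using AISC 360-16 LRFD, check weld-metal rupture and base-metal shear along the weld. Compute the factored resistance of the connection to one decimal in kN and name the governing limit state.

Weld metal: throat = 0.707×8 = 5.656 mm, L = 2×83 = 166 mm. φR_n = 0.75 × 0.6 × 480 × 5.656 × 166 = 202.8 kN.
Base metal shear (8 mm plate): yield φR_n = 1.0×0.6×300×8×166 = 239.0 kN; rupture φR_n = 0.75×0.6×450×8×166 = 268.9 kN; take 239.0 kN (yield).
Governing: min(202.8, 239.0) = 202.8 kN → weld metal.

202.8 kN (weld metal governs)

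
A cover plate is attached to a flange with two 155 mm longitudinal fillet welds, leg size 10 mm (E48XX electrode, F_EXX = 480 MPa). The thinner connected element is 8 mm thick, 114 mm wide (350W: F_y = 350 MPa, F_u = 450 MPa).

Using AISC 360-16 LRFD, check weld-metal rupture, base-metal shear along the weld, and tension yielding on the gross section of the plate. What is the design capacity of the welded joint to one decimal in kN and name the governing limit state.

Weld metal: throat = 0.707×10 = 7.07 mm, L = 2×155 = 310 mm. φR_n = 0.75 × 0.6 × 480 × 7.07 × 310 = 473.4 kN.
Base metal shear (8 mm plate): yield φR_n = 1.0×0.6×350×8×310 = 520.8 kN; rupture φR_n = 0.75×0.6×450×8×310 = 502.2 kN; take 502.2 kN (rupture).
Tension yield (gross): A_g = 114×8 = 912 mm². φR_n = 0.90 × 350 × 912 = 287.3 kN.
Governing: min(473.4, 502.2, 287.3) = 287.3 kN → gross-section yield.

287.3 kN (gross-section yield governs)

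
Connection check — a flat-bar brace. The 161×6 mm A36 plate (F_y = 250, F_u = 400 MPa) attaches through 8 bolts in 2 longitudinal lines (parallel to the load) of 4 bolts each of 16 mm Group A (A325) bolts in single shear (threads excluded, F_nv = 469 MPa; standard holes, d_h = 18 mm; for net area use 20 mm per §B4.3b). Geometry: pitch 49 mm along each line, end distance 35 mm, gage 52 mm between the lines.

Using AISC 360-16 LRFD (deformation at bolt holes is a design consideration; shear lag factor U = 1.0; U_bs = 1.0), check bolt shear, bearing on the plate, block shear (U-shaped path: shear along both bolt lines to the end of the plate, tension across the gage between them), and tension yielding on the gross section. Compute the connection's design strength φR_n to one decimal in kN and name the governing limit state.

217.4 kN (gross-section yield governs)

Bolt shear: A_b = π(16)²/4 = 201.06 mm². φR_n = 0.75 × 469 × 201.06 × 8 × 1 = 565.8 kN.
Bearing (6 mm plate, F_u = 400 MPa): end bolts L_c = 35 − 18/2 = 26, R_n = min(1.2×26×6×400, 2.4×16×6×400) = 74.88 kN/bolt; interior L_c = 49 − 18 = 31, R_n = 89.28 kN/bolt. φR_n = 0.75 × (2×74.88 + 6×89.28) = 514.1 kN.
Block shear: shear path 2×[35+3×49] = 2×182 mm, A_gv = 2184, A_nv = 2×(182 − 3.5×20)×6 = 1344 mm²; tension across gage: (52 − 1×20)×6 = 192 mm². R_n = min(0.6×400×1344, 0.6×250×2184) + 1.0×400×192 = min(322.56, 327.6) + 76.8 = 399.36 kN. φR_n = 0.75 × 399.36 = 299.5 kN.
Tension yield (gross): A_g = 161×6 = 966 mm². φR_n = 0.90 × 250 × 966 = 217.4 kN.
Governing: min(565.8, 514.1, 299.5, 217.4) = 217.4 kN → gross-section yield.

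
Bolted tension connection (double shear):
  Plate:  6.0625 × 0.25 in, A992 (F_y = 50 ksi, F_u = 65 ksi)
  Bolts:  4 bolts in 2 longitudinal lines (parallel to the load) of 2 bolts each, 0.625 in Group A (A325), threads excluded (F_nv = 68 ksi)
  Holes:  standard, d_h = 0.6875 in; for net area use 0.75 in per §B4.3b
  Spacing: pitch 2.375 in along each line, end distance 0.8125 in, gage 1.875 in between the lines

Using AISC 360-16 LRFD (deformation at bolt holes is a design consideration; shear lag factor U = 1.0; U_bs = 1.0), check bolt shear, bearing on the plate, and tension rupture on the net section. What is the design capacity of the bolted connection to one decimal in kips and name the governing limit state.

Bolt shear: A_b = π(0.625)²/4 = 0.3068 in². φR_n = 0.75 × 68 × 0.3068 × 4 × 2 = 125.2 kips.
Bearing (0.25 in plate, F_u = 65 ksi): end bolts L_c = 0.8125 − 0.6875/2 = 0.46875, R_n = min(1.2×0.46875×0.25×65, 2.4×0.625×0.25×65) = 9.1406 kips/bolt; interior L_c = 2.375 − 0.6875 = 1.6875, R_n = 24.375 kips/bolt. φR_n = 0.75 × (2×9.1406 + 2×24.375) = 50.3 kips.
Tension rupture (net): A_n = (6.0625 − 2×0.75)×0.25 = 1.1406 in² (U = 1.0, A_e = A_n). φR_n = 0.75 × 65 × 1.1406 = 55.6 kips.
Governing: min(125.2, 50.3, 55.6) = 50.3 kips → bearing.

50.3 kips (bearing governs)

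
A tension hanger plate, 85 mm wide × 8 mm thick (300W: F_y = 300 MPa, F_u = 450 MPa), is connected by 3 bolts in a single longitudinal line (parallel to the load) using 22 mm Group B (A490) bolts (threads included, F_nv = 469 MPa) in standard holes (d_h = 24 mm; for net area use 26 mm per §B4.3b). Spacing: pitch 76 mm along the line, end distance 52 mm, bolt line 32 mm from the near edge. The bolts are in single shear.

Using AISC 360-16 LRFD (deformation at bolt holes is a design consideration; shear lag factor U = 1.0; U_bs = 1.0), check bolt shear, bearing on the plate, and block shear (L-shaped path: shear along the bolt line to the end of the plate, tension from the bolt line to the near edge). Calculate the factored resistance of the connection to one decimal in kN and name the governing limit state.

271.6 kN (block shear governs)

Bolt shear: A_b = π(22)²/4 = 380.13 mm². φR_n = 0.75 × 469 × 380.13 × 3 × 1 = 401.1 kN.
Bearing (8 mm plate, F_u = 450 MPa): end bolts L_c = 52 − 24/2 = 40, R_n = min(1.2×40×8×450, 2.4×22×8×450) = 172.8 kN/bolt; interior L_c = 76 − 24 = 52, R_n = 190.08 kN/bolt. φR_n = 0.75 × (1×172.8 + 2×190.08) = 414.7 kN.
Block shear: shear path 1×[52+2×76] = 1×204 mm, A_gv = 1632, A_nv = 1×(204 − 2.5×26)×8 = 1112 mm²; tension to near edge: (32 − 0.5×26)×8 = 152 mm². R_n = min(0.6×450×1112, 0.6×300×1632) + 1.0×450×152 = min(300.24, 293.76) + 68.4 = 362.16 kN. φR_n = 0.75 × 362.16 = 271.6 kN.
Governing: min(401.1, 414.7, 271.6) = 271.6 kN → block shear.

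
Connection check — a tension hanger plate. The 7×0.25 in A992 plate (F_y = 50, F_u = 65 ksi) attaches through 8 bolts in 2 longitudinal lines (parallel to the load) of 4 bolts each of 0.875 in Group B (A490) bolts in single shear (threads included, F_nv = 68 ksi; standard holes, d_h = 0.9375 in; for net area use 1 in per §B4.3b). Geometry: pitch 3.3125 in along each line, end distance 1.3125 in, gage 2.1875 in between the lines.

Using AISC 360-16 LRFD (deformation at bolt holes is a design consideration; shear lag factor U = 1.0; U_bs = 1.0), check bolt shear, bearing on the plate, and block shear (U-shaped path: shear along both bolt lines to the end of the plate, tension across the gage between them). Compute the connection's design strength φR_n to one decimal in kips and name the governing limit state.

Bolt shear: A_b = π(0.875)²/4 = 0.60132 in². φR_n = 0.75 × 68 × 0.60132 × 8 × 1 = 245.3 kips.
Bearing (0.25 in plate, F_u = 65 ksi): end bolts L_c = 1.3125 − 0.9375/2 = 0.84375, R_n = min(1.2×0.84375×0.25×65, 2.4×0.875×0.25×65) = 16.453 kips/bolt; interior L_c = 3.3125 − 0.9375 = 2.375, R_n = 34.125 kips/bolt. φR_n = 0.75 × (2×16.453 + 6×34.125) = 178.2 kips.
Block shear: shear path 2×[1.3125+3×3.3125] = 2×11.25 in, A_gv = 5.625, A_nv = 2×(11.25 − 3.5×1)×0.25 = 3.875 in²; tension across gage: (2.1875 − 1×1)×0.25 = 0.29688 in². R_n = min(0.6×65×3.875, 0.6×50×5.625) + 1.0×65×0.29688 = min(151.13, 168.75) + 19.297 = 170.43 kips. φR_n = 0.75 × 170.43 = 127.8 kips.
Governing: min(245.3, 178.2, 127.8) = 127.8 kips → block shear.

127.8 kips (block shear governs)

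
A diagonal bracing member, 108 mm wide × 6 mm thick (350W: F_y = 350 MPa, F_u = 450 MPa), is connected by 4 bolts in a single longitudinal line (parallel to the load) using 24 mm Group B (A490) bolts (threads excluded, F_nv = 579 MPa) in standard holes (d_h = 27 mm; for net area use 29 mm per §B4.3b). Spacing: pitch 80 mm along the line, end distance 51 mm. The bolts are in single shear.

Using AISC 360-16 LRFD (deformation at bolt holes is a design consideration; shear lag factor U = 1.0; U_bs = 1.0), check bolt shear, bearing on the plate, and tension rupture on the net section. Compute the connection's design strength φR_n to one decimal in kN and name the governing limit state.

160.0 kN (net-section rupture governs)

Bolt shear: A_b = π(24)²/4 = 452.39 mm². φR_n = 0.75 × 579 × 452.39 × 4 × 1 = 785.8 kN.
Bearing (6 mm plate, F_u = 450 MPa): end bolts L_c = 51 − 27/2 = 37.5, R_n = min(1.2×37.5×6×450, 2.4×24×6×450) = 121.5 kN/bolt; interior L_c = 80 − 27 = 53, R_n = 155.52 kN/bolt. φR_n = 0.75 × (1×121.5 + 3×155.52) = 441.0 kN.
Tension rupture (net): A_n = (108 − 1×29)×6 = 474 mm² (U = 1.0, A_e = A_n). φR_n = 0.75 × 450 × 474 = 160.0 kN.
Governing: min(785.8, 441.0, 160.0) = 160.0 kN → net-section rupture.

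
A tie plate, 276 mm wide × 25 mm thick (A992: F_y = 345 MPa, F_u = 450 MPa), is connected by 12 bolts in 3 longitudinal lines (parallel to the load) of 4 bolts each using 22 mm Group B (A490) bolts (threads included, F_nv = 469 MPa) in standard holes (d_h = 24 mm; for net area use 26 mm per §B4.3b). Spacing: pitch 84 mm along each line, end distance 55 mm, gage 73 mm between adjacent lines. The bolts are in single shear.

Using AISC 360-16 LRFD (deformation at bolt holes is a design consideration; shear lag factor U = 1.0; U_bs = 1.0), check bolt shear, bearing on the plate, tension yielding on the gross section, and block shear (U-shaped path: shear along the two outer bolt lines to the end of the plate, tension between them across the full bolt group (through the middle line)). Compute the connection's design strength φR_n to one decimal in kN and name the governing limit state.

Bolt shear: A_b = π(22)²/4 = 380.13 mm². φR_n = 0.75 × 469 × 380.13 × 12 × 1 = 1604.5 kN.
Bearing (25 mm plate, F_u = 450 MPa): end bolts L_c = 55 − 24/2 = 43, R_n = min(1.2×43×25×450, 2.4×22×25×450) = 580.5 kN/bolt; interior L_c = 84 − 24 = 60, R_n = 594 kN/bolt. φR_n = 0.75 × (3×580.5 + 9×594) = 5315.6 kN.
Tension yield (gross): A_g = 276×25 = 6900 mm². φR_n = 0.90 × 345 × 6900 = 2142.5 kN.
Block shear: shear path 2×[55+3×84] = 2×307 mm, A_gv = 15350, A_nv = 2×(307 − 3.5×26)×25 = 10800 mm²; tension across gage: (146 − 2×26)×25 = 2350 mm². R_n = min(0.6×450×10800, 0.6×345×15350) + 1.0×450×2350 = min(2916, 3177.5) + 1057.5 = 3973.5 kN. φR_n = 0.75 × 3973.5 = 2980.1 kN.
Governing: min(1604.5, 5315.6, 2142.5, 2980.1) = 1604.5 kN → bolt shear.

1604.5 kN (bolt shear governs)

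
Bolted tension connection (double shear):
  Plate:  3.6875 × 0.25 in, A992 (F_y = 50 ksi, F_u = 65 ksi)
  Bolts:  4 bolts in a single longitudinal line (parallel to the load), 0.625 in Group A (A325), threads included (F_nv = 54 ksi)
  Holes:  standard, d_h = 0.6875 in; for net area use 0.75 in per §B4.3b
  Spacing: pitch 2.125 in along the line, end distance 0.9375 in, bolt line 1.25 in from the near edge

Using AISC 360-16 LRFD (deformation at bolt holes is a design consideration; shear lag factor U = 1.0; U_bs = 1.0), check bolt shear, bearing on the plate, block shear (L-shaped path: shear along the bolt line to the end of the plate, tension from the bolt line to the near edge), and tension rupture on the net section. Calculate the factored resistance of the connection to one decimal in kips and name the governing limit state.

Bolt shear: A_b = π(0.625)²/4 = 0.3068 in². φR_n = 0.75 × 54 × 0.3068 × 4 × 2 = 99.4 kips.
Bearing (0.25 in plate, F_u = 65 ksi): end bolts L_c = 0.9375 − 0.6875/2 = 0.59375, R_n = min(1.2×0.59375×0.25×65, 2.4×0.625×0.25×65) = 11.578 kips/bolt; interior L_c = 2.125 − 0.6875 = 1.4375, R_n = 24.375 kips/bolt. φR_n = 0.75 × (1×11.578 + 3×24.375) = 63.5 kips.
Block shear: shear path 1×[0.9375+3×2.125] = 1×7.3125 in, A_gv = 1.8281, A_nv = 1×(7.3125 − 3.5×0.75)×0.25 = 1.1719 in²; tension to near edge: (1.25 − 0.5×0.75)×0.25 = 0.21875 in². R_n = min(0.6×65×1.1719, 0.6×50×1.8281) + 1.0×65×0.21875 = min(45.704, 54.843) + 14.219 = 59.923 kips. φR_n = 0.75 × 59.923 = 44.9 kips.
Tension rupture (net): A_n = (3.6875 − 1×0.75)×0.25 = 0.73438 in² (U = 1.0, A_e = A_n). φR_n = 0.75 × 65 × 0.73438 = 35.8 kips.
Governing: min(99.4, 63.5, 44.9, 35.8) = 35.8 kips → net-section rupture.

35.8 kips (net-section rupture governs)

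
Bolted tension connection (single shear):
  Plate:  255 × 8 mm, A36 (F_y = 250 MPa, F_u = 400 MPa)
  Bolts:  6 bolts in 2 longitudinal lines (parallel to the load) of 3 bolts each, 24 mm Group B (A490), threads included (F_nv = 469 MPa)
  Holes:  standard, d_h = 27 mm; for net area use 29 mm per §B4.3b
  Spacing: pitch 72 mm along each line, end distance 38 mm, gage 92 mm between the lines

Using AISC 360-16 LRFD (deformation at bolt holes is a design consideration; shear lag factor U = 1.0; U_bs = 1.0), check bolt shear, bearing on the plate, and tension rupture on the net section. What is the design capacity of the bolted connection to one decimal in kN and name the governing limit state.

Bolt shear: A_b = π(24)²/4 = 452.39 mm². φR_n = 0.75 × 469 × 452.39 × 6 × 1 = 954.8 kN.
Bearing (8 mm plate, F_u = 400 MPa): end bolts L_c = 38 − 27/2 = 24.5, R_n = min(1.2×24.5×8×400, 2.4×24×8×400) = 94.08 kN/bolt; interior L_c = 72 − 27 = 45, R_n = 172.8 kN/bolt. φR_n = 0.75 × (2×94.08 + 4×172.8) = 659.5 kN.
Tension rupture (net): A_n = (255 − 2×29)×8 = 1576 mm² (U = 1.0, A_e = A_n). φR_n = 0.75 × 400 × 1576 = 472.8 kN.
Governing: min(954.8, 659.5, 472.8) = 472.8 kN → net-section rupture.

472.8 kN (net-section rupture governs)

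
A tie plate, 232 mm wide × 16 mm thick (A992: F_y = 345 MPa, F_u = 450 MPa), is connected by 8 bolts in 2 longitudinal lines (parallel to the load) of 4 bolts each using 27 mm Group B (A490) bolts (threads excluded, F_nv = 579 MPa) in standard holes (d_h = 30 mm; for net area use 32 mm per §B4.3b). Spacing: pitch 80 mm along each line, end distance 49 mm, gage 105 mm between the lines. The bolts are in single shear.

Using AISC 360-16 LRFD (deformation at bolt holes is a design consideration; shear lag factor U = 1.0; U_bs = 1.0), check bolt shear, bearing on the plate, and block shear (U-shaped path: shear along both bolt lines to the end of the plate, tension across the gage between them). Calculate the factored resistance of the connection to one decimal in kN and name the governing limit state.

1541.2 kN (block shear governs)

Bolt shear: A_b = π(27)²/4 = 572.56 mm². φR_n = 0.75 × 579 × 572.56 × 8 × 1 = 1989.1 kN.
Bearing (16 mm plate, F_u = 450 MPa): end bolts L_c = 49 − 30/2 = 34, R_n = min(1.2×34×16×450, 2.4×27×16×450) = 293.76 kN/bolt; interior L_c = 80 − 30 = 50, R_n = 432 kN/bolt. φR_n = 0.75 × (2×293.76 + 6×432) = 2384.6 kN.
Block shear: shear path 2×[49+3×80] = 2×289 mm, A_gv = 9248, A_nv = 2×(289 − 3.5×32)×16 = 5664 mm²; tension across gage: (105 − 1×32)×16 = 1168 mm². R_n = min(0.6×450×5664, 0.6×345×9248) + 1.0×450×1168 = min(1529.3, 1914.3) + 525.6 = 2054.9 kN. φR_n = 0.75 × 2054.9 = 1541.2 kN.
Governing: min(1989.1, 2384.6, 1541.2) = 1541.2 kN → block shear.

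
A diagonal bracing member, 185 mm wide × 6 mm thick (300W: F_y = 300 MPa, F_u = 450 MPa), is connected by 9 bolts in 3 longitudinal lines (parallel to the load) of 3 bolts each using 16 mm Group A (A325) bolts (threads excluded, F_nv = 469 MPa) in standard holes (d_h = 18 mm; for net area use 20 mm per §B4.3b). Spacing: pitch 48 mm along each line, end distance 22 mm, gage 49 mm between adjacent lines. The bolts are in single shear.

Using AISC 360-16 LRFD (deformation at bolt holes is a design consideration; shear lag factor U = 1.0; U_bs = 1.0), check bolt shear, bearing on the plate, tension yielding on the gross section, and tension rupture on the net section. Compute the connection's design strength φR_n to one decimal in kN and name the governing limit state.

Bolt shear: A_b = π(16)²/4 = 201.06 mm². φR_n = 0.75 × 469 × 201.06 × 9 × 1 = 636.5 kN.
Bearing (6 mm plate, F_u = 450 MPa): end bolts L_c = 22 − 18/2 = 13, R_n = min(1.2×13×6×450, 2.4×16×6×450) = 42.12 kN/bolt; interior L_c = 48 − 18 = 30, R_n = 97.2 kN/bolt. φR_n = 0.75 × (3×42.12 + 6×97.2) = 532.2 kN.
Tension yield (gross): A_g = 185×6 = 1110 mm². φR_n = 0.90 × 300 × 1110 = 299.7 kN.
Tension rupture (net): A_n = (185 − 3×20)×6 = 750 mm² (U = 1.0, A_e = A_n). φR_n = 0.75 × 450 × 750 = 253.1 kN.
Governing: min(636.5, 532.2, 299.7, 253.1) = 253.1 kN → net-section rupture.

253.1 kN (net-section rupture governs)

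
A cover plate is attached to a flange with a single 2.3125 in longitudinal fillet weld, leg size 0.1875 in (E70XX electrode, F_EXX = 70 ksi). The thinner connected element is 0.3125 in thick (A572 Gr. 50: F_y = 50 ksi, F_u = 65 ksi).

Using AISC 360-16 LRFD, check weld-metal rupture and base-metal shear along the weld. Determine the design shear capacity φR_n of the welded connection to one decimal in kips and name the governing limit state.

9.7 kips (weld metal governs)

Weld metal: throat = 0.707×0.1875 = 0.13256 in, L = 2.3125 in. φR_n = 0.75 × 0.6 × 70 × 0.13256 × 2.3125 = 9.7 kips.
Base metal shear (0.3125 in plate): yield φR_n = 1.0×0.6×50×0.3125×2.3125 = 21.7 kips; rupture φR_n = 0.75×0.6×65×0.3125×2.3125 = 21.1 kips; take 21.1 kips (rupture).
Governing: min(9.7, 21.1) = 9.7 kips → weld metal.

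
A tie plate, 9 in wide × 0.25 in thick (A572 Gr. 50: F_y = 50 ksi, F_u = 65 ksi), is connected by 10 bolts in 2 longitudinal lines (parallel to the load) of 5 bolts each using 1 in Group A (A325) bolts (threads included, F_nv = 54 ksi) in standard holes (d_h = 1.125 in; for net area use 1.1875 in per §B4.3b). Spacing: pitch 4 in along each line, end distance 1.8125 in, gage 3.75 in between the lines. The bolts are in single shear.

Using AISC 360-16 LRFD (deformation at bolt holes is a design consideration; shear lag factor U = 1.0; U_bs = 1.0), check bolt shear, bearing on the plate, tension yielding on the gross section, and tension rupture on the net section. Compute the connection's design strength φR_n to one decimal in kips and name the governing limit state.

Bolt shear: A_b = π(1)²/4 = 0.7854 in². φR_n = 0.75 × 54 × 0.7854 × 10 × 1 = 318.1 kips.
Bearing (0.25 in plate, F_u = 65 ksi): end bolts L_c = 1.8125 − 1.125/2 = 1.25, R_n = min(1.2×1.25×0.25×65, 2.4×1×0.25×65) = 24.375 kips/bolt; interior L_c = 4 − 1.125 = 2.875, R_n = 39 kips/bolt. φR_n = 0.75 × (2×24.375 + 8×39) = 270.6 kips.
Tension yield (gross): A_g = 9×0.25 = 2.25 in². φR_n = 0.90 × 50 × 2.25 = 101.3 kips.
Tension rupture (net): A_n = (9 − 2×1.1875)×0.25 = 1.6563 in² (U = 1.0, A_e = A_n). φR_n = 0.75 × 65 × 1.6563 = 80.7 kips.
Governing: min(318.1, 270.6, 101.3, 80.7) = 80.7 kips → net-section rupture.

80.7 kips (net-section rupture governs)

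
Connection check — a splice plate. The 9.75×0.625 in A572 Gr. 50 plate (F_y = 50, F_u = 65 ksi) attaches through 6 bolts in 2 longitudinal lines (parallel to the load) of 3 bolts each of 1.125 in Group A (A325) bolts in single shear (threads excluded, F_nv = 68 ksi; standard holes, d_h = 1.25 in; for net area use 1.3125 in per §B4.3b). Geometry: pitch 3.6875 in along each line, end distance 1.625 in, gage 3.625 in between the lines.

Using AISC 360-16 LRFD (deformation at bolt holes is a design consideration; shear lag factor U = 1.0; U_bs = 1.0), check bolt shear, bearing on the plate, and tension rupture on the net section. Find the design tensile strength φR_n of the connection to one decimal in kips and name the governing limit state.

217.1 kips (net-section rupture governs)

Bolt shear: A_b = π(1.125)²/4 = 0.99402 in². φR_n = 0.75 × 68 × 0.99402 × 6 × 1 = 304.2 kips.
Bearing (0.625 in plate, F_u = 65 ksi): end bolts L_c = 1.625 − 1.25/2 = 1, R_n = min(1.2×1×0.625×65, 2.4×1.125×0.625×65) = 48.75 kips/bolt; interior L_c = 3.6875 − 1.25 = 2.4375, R_n = 109.69 kips/bolt. φR_n = 0.75 × (2×48.75 + 4×109.69) = 402.2 kips.
Tension rupture (net): A_n = (9.75 − 2×1.3125)×0.625 = 4.4531 in² (U = 1.0, A_e = A_n). φR_n = 0.75 × 65 × 4.4531 = 217.1 kips.
Governing: min(304.2, 402.2, 217.1) = 217.1 kips → net-section rupture.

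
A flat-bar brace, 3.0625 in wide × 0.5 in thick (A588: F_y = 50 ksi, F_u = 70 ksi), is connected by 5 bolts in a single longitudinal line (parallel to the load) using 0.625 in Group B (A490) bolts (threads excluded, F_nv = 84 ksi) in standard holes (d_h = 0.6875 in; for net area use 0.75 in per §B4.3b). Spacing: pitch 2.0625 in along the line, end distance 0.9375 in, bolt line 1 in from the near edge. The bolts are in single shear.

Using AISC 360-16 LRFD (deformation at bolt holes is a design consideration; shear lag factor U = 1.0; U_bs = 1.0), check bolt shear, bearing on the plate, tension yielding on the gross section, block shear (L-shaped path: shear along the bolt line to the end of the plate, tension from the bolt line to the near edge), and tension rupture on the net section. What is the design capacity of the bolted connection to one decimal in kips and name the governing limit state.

Bolt shear: A_b = π(0.625)²/4 = 0.3068 in². φR_n = 0.75 × 84 × 0.3068 × 5 × 1 = 96.6 kips.
Bearing (0.5 in plate, F_u = 70 ksi): end bolts L_c = 0.9375 − 0.6875/2 = 0.59375, R_n = min(1.2×0.59375×0.5×70, 2.4×0.625×0.5×70) = 24.938 kips/bolt; interior L_c = 2.0625 − 0.6875 = 1.375, R_n = 52.5 kips/bolt. φR_n = 0.75 × (1×24.938 + 4×52.5) = 176.2 kips.
Tension yield (gross): A_g = 3.0625×0.5 = 1.5313 in². φR_n = 0.90 × 50 × 1.5313 = 68.9 kips.
Block shear: shear path 1×[0.9375+4×2.0625] = 1×9.1875 in, A_gv = 4.5938, A_nv = 1×(9.1875 − 4.5×0.75)×0.5 = 2.9063 in²; tension to near edge: (1 − 0.5×0.75)×0.5 = 0.3125 in². R_n = min(0.6×70×2.9063, 0.6×50×4.5938) + 1.0×70×0.3125 = min(122.06, 137.81) + 21.875 = 143.94 kips. φR_n = 0.75 × 143.94 = 108.0 kips.
Tension rupture (net): A_n = (3.0625 − 1×0.75)×0.5 = 1.1563 in² (U = 1.0, A_e = A_n). φR_n = 0.75 × 70 × 1.1563 = 60.7 kips.
Governing: min(96.6, 176.2, 68.9, 108.0, 60.7) = 60.7 kips → net-section rupture.

60.7 kips (net-section rupture governs)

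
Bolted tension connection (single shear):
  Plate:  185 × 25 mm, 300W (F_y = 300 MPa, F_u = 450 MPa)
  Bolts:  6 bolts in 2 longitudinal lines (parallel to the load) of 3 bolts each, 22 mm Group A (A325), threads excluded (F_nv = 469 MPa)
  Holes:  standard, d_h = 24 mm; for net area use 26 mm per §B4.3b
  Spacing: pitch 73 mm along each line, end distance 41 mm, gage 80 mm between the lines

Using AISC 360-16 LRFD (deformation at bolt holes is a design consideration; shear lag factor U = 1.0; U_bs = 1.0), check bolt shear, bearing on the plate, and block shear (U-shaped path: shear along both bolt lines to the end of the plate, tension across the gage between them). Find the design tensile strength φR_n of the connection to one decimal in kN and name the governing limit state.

Bolt shear: A_b = π(22)²/4 = 380.13 mm². φR_n = 0.75 × 469 × 380.13 × 6 × 1 = 802.3 kN.
Bearing (25 mm plate, F_u = 450 MPa): end bolts L_c = 41 − 24/2 = 29, R_n = min(1.2×29×25×450, 2.4×22×25×450) = 391.5 kN/bolt; interior L_c = 73 − 24 = 49, R_n = 594 kN/bolt. φR_n = 0.75 × (2×391.5 + 4×594) = 2369.3 kN.
Block shear: shear path 2×[41+2×73] = 2×187 mm, A_gv = 9350, A_nv = 2×(187 − 2.5×26)×25 = 6100 mm²; tension across gage: (80 − 1×26)×25 = 1350 mm². R_n = min(0.6×450×6100, 0.6×300×9350) + 1.0×450×1350 = min(1647, 1683) + 607.5 = 2254.5 kN. φR_n = 0.75 × 2254.5 = 1690.9 kN.
Governing: min(802.3, 2369.3, 1690.9) = 802.3 kN → bolt shear.

802.3 kN (bolt shear governs)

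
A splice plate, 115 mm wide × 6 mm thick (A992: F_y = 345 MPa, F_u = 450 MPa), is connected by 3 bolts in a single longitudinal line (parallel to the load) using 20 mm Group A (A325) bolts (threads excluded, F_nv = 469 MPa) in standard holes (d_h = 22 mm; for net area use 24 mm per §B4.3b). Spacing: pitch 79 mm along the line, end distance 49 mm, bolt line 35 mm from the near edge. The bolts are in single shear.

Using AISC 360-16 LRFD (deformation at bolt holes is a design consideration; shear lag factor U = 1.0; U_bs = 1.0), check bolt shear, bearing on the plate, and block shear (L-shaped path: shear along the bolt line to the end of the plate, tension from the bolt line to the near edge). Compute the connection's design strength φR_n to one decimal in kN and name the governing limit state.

Bolt shear: A_b = π(20)²/4 = 314.16 mm². φR_n = 0.75 × 469 × 314.16 × 3 × 1 = 331.5 kN.
Bearing (6 mm plate, F_u = 450 MPa): end bolts L_c = 49 − 22/2 = 38, R_n = min(1.2×38×6×450, 2.4×20×6×450) = 123.12 kN/bolt; interior L_c = 79 − 22 = 57, R_n = 129.6 kN/bolt. φR_n = 0.75 × (1×123.12 + 2×129.6) = 286.7 kN.
Block shear: shear path 1×[49+2×79] = 1×207 mm, A_gv = 1242, A_nv = 1×(207 − 2.5×24)×6 = 882 mm²; tension to near edge: (35 − 0.5×24)×6 = 138 mm². R_n = min(0.6×450×882, 0.6×345×1242) + 1.0×450×138 = min(238.14, 257.09) + 62.1 = 300.24 kN. φR_n = 0.75 × 300.24 = 225.2 kN.
Governing: min(331.5, 286.7, 225.2) = 225.2 kN → block shear.

225.2 kN (block shear governs)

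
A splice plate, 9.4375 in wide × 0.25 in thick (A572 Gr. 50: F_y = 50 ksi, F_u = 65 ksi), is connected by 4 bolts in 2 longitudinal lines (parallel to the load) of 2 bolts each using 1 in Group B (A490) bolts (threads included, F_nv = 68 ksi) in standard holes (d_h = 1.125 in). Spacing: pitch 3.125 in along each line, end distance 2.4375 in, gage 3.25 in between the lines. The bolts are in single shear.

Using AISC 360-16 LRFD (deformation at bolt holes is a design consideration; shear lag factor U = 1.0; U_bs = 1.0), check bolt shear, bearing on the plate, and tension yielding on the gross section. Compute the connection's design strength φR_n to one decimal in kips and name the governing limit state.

Bolt shear: A_b = π(1)²/4 = 0.7854 in². φR_n = 0.75 × 68 × 0.7854 × 4 × 1 = 160.2 kips.
Bearing (0.25 in plate, F_u = 65 ksi): end bolts L_c = 2.4375 − 1.125/2 = 1.875, R_n = min(1.2×1.875×0.25×65, 2.4×1×0.25×65) = 36.563 kips/bolt; interior L_c = 3.125 − 1.125 = 2, R_n = 39 kips/bolt. φR_n = 0.75 × (2×36.563 + 2×39) = 113.3 kips.
Tension yield (gross): A_g = 9.4375×0.25 = 2.3594 in². φR_n = 0.90 × 50 × 2.3594 = 106.2 kips.
Governing: min(160.2, 113.3, 106.2) = 106.2 kips → gross-section yield.

106.2 kips (gross-section yield governs)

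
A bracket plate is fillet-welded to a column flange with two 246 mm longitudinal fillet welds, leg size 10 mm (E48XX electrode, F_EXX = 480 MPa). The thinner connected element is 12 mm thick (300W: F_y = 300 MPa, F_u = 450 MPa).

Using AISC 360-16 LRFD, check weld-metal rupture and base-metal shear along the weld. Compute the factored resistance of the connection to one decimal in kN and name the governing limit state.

751.3 kN (weld metal governs)

Weld metal: throat = 0.707×10 = 7.07 mm, L = 2×246 = 492 mm. φR_n = 0.75 × 0.6 × 480 × 7.07 × 492 = 751.3 kN.
Base metal shear (12 mm plate): yield φR_n = 1.0×0.6×300×12×492 = 1062.7 kN; rupture φR_n = 0.75×0.6×450×12×492 = 1195.6 kN; take 1062.7 kN (yield).
Governing: min(751.3, 1062.7) = 751.3 kN → weld metal.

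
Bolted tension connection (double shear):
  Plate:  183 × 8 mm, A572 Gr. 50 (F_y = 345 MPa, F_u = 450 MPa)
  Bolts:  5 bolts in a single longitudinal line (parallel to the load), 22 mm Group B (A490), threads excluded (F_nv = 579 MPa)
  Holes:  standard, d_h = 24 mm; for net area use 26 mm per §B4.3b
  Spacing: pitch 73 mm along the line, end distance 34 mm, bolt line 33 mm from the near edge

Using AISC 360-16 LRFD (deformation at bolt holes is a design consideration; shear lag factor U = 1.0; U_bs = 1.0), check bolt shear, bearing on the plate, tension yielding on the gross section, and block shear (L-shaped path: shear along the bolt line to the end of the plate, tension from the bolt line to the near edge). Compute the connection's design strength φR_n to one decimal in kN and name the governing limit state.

Bolt shear: A_b = π(22)²/4 = 380.13 mm². φR_n = 0.75 × 579 × 380.13 × 5 × 2 = 1650.7 kN.
Bearing (8 mm plate, F_u = 450 MPa): end bolts L_c = 34 − 24/2 = 22, R_n = min(1.2×22×8×450, 2.4×22×8×450) = 95.04 kN/bolt; interior L_c = 73 − 24 = 49, R_n = 190.08 kN/bolt. φR_n = 0.75 × (1×95.04 + 4×190.08) = 641.5 kN.
Tension yield (gross): A_g = 183×8 = 1464 mm². φR_n = 0.90 × 345 × 1464 = 454.6 kN.
Block shear: shear path 1×[34+4×73] = 1×326 mm, A_gv = 2608, A_nv = 1×(326 − 4.5×26)×8 = 1672 mm²; tension to near edge: (33 − 0.5×26)×8 = 160 mm². R_n = min(0.6×450×1672, 0.6×345×2608) + 1.0×450×160 = min(451.44, 539.86) + 72 = 523.44 kN. φR_n = 0.75 × 523.44 = 392.6 kN.
Governing: min(1650.7, 641.5, 454.6, 392.6) = 392.6 kN → block shear.

392.6 kN (block shear governs)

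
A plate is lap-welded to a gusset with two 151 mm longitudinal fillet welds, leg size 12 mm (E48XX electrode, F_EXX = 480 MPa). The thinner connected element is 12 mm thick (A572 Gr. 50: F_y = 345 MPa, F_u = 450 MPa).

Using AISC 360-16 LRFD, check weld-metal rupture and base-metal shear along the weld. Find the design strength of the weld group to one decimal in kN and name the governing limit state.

Weld metal: throat = 0.707×12 = 8.484 mm, L = 2×151 = 302 mm. φR_n = 0.75 × 0.6 × 480 × 8.484 × 302 = 553.4 kN.
Base metal shear (12 mm plate): yield φR_n = 1.0×0.6×345×12×302 = 750.2 kN; rupture φR_n = 0.75×0.6×450×12×302 = 733.9 kN; take 733.9 kN (rupture).
Governing: min(553.4, 733.9) = 553.4 kN → weld metal.

553.4 kN (weld metal governs)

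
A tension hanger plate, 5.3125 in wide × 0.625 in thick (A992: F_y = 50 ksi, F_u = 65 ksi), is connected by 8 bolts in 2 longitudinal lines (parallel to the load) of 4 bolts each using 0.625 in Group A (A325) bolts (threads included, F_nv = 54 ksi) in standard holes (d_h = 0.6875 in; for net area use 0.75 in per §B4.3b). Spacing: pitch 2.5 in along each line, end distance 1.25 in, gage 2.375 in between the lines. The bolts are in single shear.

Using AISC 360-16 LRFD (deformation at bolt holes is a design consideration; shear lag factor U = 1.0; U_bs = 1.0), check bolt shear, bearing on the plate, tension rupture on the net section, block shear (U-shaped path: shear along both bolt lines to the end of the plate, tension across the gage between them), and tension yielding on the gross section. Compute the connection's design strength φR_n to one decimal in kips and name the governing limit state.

Bolt shear: A_b = π(0.625)²/4 = 0.3068 in². φR_n = 0.75 × 54 × 0.3068 × 8 × 1 = 99.4 kips.
Bearing (0.625 in plate, F_u = 65 ksi): end bolts L_c = 1.25 − 0.6875/2 = 0.90625, R_n = min(1.2×0.90625×0.625×65, 2.4×0.625×0.625×65) = 44.18 kips/bolt; interior L_c = 2.5 − 0.6875 = 1.8125, R_n = 60.938 kips/bolt. φR_n = 0.75 × (2×44.18 + 6×60.938) = 340.5 kips.
Tension rupture (net): A_n = (5.3125 − 2×0.75)×0.625 = 2.3828 in² (U = 1.0, A_e = A_n). φR_n = 0.75 × 65 × 2.3828 = 116.2 kips.
Block shear: shear path 2×[1.25+3×2.5] = 2×8.75 in, A_gv = 10.938, A_nv = 2×(8.75 − 3.5×0.75)×0.625 = 7.6563 in²; tension across gage: (2.375 − 1×0.75)×0.625 = 1.0156 in². R_n = min(0.6×65×7.6563, 0.6×50×10.938) + 1.0×65×1.0156 = min(298.6, 328.14) + 66.014 = 364.61 kips. φR_n = 0.75 × 364.61 = 273.5 kips.
Tension yield (gross): A_g = 5.3125×0.625 = 3.3203 in². φR_n = 0.90 × 50 × 3.3203 = 149.4 kips.
Governing: min(99.4, 340.5, 116.2, 273.5, 149.4) = 99.4 kips → bolt shear.

99.4 kips (bolt shear governs)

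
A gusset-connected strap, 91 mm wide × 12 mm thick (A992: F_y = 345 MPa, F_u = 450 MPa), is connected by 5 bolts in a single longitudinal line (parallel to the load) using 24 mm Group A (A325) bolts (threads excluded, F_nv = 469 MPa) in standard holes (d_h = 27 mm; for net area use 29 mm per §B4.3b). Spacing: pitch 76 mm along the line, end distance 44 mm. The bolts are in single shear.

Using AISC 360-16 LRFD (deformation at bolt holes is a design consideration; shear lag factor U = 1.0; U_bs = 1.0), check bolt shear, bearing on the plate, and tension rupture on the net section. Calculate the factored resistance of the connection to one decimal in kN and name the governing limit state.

251.1 kN (net-section rupture governs)

Bolt shear: A_b = π(24)²/4 = 452.39 mm². φR_n = 0.75 × 469 × 452.39 × 5 × 1 = 795.6 kN.
Bearing (12 mm plate, F_u = 450 MPa): end bolts L_c = 44 − 27/2 = 30.5, R_n = min(1.2×30.5×12×450, 2.4×24×12×450) = 197.64 kN/bolt; interior L_c = 76 − 27 = 49, R_n = 311.04 kN/bolt. φR_n = 0.75 × (1×197.64 + 4×311.04) = 1081.4 kN.
Tension rupture (net): A_n = (91 − 1×29)×12 = 744 mm² (U = 1.0, A_e = A_n). φR_n = 0.75 × 450 × 744 = 251.1 kN.
Governing: min(795.6, 1081.4, 251.1) = 251.1 kN → net-section rupture.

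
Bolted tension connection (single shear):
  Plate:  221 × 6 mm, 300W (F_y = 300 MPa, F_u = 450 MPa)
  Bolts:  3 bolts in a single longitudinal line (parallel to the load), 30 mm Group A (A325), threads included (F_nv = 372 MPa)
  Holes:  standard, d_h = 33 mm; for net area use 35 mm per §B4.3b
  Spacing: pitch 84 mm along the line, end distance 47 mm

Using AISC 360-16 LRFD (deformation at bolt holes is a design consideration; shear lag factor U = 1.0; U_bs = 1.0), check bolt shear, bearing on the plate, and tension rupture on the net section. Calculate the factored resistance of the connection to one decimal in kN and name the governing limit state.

322.0 kN (bearing governs)

Bolt shear: A_b = π(30)²/4 = 706.86 mm². φR_n = 0.75 × 372 × 706.86 × 3 × 1 = 591.6 kN.
Bearing (6 mm plate, F_u = 450 MPa): end bolts L_c = 47 − 33/2 = 30.5, R_n = min(1.2×30.5×6×450, 2.4×30×6×450) = 98.82 kN/bolt; interior L_c = 84 − 33 = 51, R_n = 165.24 kN/bolt. φR_n = 0.75 × (1×98.82 + 2×165.24) = 322.0 kN.
Tension rupture (net): A_n = (221 − 1×35)×6 = 1116 mm² (U = 1.0, A_e = A_n). φR_n = 0.75 × 450 × 1116 = 376.7 kN.
Governing: min(591.6, 322.0, 376.7) = 322.0 kN → bearing.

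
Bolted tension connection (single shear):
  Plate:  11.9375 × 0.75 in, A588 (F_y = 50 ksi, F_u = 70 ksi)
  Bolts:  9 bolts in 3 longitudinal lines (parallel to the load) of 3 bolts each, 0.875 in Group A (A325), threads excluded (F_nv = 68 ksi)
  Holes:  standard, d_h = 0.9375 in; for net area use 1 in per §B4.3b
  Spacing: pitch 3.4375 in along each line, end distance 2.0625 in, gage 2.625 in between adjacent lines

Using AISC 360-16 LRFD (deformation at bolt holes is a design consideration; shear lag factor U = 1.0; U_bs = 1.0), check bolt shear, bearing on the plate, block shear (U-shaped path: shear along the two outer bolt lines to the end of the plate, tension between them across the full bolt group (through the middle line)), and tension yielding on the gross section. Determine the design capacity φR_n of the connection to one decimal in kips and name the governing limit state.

Bolt shear: A_b = π(0.875)²/4 = 0.60132 in². φR_n = 0.75 × 68 × 0.60132 × 9 × 1 = 276.0 kips.
Bearing (0.75 in plate, F_u = 70 ksi): end bolts L_c = 2.0625 − 0.9375/2 = 1.59375, R_n = min(1.2×1.59375×0.75×70, 2.4×0.875×0.75×70) = 100.41 kips/bolt; interior L_c = 3.4375 − 0.9375 = 2.5, R_n = 110.25 kips/bolt. φR_n = 0.75 × (3×100.41 + 6×110.25) = 722.0 kips.
Block shear: shear path 2×[2.0625+2×3.4375] = 2×8.9375 in, A_gv = 13.406, A_nv = 2×(8.9375 − 2.5×1)×0.75 = 9.6563 in²; tension across gage: (5.25 − 2×1)×0.75 = 2.4375 in². R_n = min(0.6×70×9.6563, 0.6×50×13.406) + 1.0×70×2.4375 = min(405.56, 402.18) + 170.63 = 572.81 kips. φR_n = 0.75 × 572.81 = 429.6 kips.
Tension yield (gross): A_g = 11.9375×0.75 = 8.9531 in². φR_n = 0.90 × 50 × 8.9531 = 402.9 kips.
Governing: min(276.0, 722.0, 429.6, 402.9) = 276.0 kips → bolt shear.

276.0 kips (bolt shear governs)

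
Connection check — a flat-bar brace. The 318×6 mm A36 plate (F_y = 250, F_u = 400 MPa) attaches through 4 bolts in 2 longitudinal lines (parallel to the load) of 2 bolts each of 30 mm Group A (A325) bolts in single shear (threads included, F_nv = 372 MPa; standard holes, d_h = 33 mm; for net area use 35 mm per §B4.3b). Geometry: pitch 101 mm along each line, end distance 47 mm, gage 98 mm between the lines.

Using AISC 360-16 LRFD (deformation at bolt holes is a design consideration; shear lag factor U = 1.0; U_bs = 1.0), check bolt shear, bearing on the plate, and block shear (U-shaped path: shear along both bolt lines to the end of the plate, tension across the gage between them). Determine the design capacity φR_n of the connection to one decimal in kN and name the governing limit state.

Bolt shear: A_b = π(30)²/4 = 706.86 mm². φR_n = 0.75 × 372 × 706.86 × 4 × 1 = 788.9 kN.
Bearing (6 mm plate, F_u = 400 MPa): end bolts L_c = 47 − 33/2 = 30.5, R_n = min(1.2×30.5×6×400, 2.4×30×6×400) = 87.84 kN/bolt; interior L_c = 101 − 33 = 68, R_n = 172.8 kN/bolt. φR_n = 0.75 × (2×87.84 + 2×172.8) = 391.0 kN.
Block shear: shear path 2×[47+1×101] = 2×148 mm, A_gv = 1776, A_nv = 2×(148 − 1.5×35)×6 = 1146 mm²; tension across gage: (98 − 1×35)×6 = 378 mm². R_n = min(0.6×400×1146, 0.6×250×1776) + 1.0×400×378 = min(275.04, 266.4) + 151.2 = 417.6 kN. φR_n = 0.75 × 417.6 = 313.2 kN.
Governing: min(788.9, 391.0, 313.2) = 313.2 kN → block shear.

313.2 kN (block shear governs)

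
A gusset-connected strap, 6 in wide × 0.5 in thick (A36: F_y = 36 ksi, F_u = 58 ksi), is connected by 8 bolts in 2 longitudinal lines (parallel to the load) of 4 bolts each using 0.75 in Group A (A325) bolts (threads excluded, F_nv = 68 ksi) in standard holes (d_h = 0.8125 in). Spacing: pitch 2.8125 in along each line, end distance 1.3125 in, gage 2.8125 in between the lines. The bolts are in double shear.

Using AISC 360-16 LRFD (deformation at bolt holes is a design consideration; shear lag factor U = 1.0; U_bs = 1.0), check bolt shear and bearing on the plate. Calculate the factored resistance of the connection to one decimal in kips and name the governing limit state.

282.2 kips (bearing governs)

Bolt shear: A_b = π(0.75)²/4 = 0.44179 in². φR_n = 0.75 × 68 × 0.44179 × 8 × 2 = 360.5 kips.
Bearing (0.5 in plate, F_u = 58 ksi): end bolts L_c = 1.3125 − 0.8125/2 = 0.90625, R_n = min(1.2×0.90625×0.5×58, 2.4×0.75×0.5×58) = 31.538 kips/bolt; interior L_c = 2.8125 − 0.8125 = 2, R_n = 52.2 kips/bolt. φR_n = 0.75 × (2×31.538 + 6×52.2) = 282.2 kips.
Governing: min(360.5, 282.2) = 282.2 kips → bearing.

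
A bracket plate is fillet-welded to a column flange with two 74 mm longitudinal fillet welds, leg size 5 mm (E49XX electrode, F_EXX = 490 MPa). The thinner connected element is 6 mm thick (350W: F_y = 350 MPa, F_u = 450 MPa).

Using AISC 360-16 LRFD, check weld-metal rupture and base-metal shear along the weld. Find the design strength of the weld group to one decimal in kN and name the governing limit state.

Weld metal: throat = 0.707×5 = 3.535 mm, L = 2×74 = 148 mm. φR_n = 0.75 × 0.6 × 490 × 3.535 × 148 = 115.4 kN.
Base metal shear (6 mm plate): yield φR_n = 1.0×0.6×350×6×148 = 186.5 kN; rupture φR_n = 0.75×0.6×450×6×148 = 179.8 kN; take 179.8 kN (rupture).
Governing: min(115.4, 179.8) = 115.4 kN → weld metal.

115.4 kN (weld metal governs)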